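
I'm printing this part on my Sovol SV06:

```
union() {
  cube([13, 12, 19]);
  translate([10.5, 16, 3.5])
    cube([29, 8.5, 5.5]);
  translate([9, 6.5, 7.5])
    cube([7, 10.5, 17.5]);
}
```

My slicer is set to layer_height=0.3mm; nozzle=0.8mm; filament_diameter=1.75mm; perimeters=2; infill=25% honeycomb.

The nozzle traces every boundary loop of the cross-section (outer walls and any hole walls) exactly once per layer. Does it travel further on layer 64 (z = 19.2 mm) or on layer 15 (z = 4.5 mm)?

Layer 64 (z = 19.2): the cube does not reach this height (z outside [0, 19]); the cube at (10.5, 16) is not intersected at this z (z outside [3.5, 9]); the cube at (9, 6.5) is present — its section is the full 7×10.5 rectangle (perimeter 35.00 mm); Merging all regions: only the 7×10.5 cube at (9, 6.5) is present, so the union is just that shape — boundary = 35.00 mm. So its perimeter = 35.00 mm. Layer 15 (z = 4.5): the cube is present — its section is the full 13×12 rectangle (perimeter 50.00 mm); the 29×8.5 cube at (10.5, 16) contributes its full rectangle (perimeter 75.00 mm); the cube at (9, 6.5) is not intersected at this z (z outside [7.5, 25]); Taking the union: the 2 present regions are separate (no shared area or edge), so areas and boundary lengths simply add and each stays a separate island — boundary = 125.00 mm. So its perimeter = 125.00 mm. Layer 15 is larger (125.00 vs 35.00 mm).

layer 15 (z = 4.5 mm)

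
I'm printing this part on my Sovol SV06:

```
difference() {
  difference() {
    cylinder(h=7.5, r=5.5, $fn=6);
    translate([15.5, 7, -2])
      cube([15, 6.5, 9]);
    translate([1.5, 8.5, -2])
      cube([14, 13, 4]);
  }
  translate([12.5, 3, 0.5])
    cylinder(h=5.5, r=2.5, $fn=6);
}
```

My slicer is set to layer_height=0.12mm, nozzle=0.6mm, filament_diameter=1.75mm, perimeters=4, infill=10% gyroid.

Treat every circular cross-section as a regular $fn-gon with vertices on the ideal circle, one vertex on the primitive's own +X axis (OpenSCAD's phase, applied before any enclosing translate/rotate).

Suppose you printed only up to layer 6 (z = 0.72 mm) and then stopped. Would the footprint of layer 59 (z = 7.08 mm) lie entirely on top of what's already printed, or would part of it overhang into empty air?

Compare the two slices. At z = 0.72: the r=5.5 cylinder gives a regular 6-gon of circumradius 5.5 (constant along its height) (area = (6/2)·5.500²·sin(360°/6) = 78.59 mm²); the cube at (15.5, 7) (footprint 15×6.5) is included at this height (area 97.50 mm²); the 14×13 cube at (1.5, 8.5) contributes its full rectangle (area 182.00 mm²); After the difference (first − rest): starting from the r=5.5 cylinder (78.59 mm²), the 15×6.5 cube at (15.5, 7) misses the remaining region (no effect); the 14×13 cube at (1.5, 8.5) misses the remaining region (no effect) — area = 78.59 mm²; the cylinder at (12.5, 3): section is a regular 6-gon, circumradius r=2.5 (area = (6/2)·2.500²·sin(360°/6) = 16.24 mm²); After the difference (first − rest): starting from the result so far (78.59 mm²), the r=2.5 cylinder at (12.5, 3) misses the remaining region (no effect) — area = 78.59 mm². At z = 7.08: the cylinder: section is a regular 6-gon, circumradius r=5.5 (area = (6/2)·5.500²·sin(360°/6) = 78.59 mm²); the cube at (15.5, 7) is absent (z outside [-2, 7]); the cube at (1.5, 8.5) does not reach this height (z outside [-2, 2]); Subtracting the remaining from the first: none of the subtracted shapes is present at this height, so the r=5.5 cylinder is unchanged — area = 78.59 mm²; the cylinder at (12.5, 3) is absent (z outside [0.5, 6]); Subtracting the remaining from the first: none of the subtracted shapes is present at this height, so that combined region is unchanged — area = 78.59 mm². Checking containment: the cross-section at z = 7.08 is a subset of the cross-section at z = 0.72.

entirely on top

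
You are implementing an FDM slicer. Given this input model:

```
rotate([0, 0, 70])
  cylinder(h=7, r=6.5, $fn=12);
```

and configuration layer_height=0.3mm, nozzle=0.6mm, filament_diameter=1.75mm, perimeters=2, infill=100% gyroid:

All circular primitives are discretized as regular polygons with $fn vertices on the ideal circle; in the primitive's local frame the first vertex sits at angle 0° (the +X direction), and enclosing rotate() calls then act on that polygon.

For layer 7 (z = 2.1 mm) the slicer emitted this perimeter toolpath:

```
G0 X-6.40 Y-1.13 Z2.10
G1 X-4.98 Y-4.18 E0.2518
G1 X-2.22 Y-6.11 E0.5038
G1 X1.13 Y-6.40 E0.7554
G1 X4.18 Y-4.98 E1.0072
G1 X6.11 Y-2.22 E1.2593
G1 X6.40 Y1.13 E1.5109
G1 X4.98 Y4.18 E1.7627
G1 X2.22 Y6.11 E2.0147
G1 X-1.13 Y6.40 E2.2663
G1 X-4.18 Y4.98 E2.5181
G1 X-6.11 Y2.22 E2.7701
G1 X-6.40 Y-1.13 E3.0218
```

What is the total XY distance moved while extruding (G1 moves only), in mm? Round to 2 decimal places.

40.38 mm

Sum the Euclidean lengths of each G1 segment: total = 40.38 mm.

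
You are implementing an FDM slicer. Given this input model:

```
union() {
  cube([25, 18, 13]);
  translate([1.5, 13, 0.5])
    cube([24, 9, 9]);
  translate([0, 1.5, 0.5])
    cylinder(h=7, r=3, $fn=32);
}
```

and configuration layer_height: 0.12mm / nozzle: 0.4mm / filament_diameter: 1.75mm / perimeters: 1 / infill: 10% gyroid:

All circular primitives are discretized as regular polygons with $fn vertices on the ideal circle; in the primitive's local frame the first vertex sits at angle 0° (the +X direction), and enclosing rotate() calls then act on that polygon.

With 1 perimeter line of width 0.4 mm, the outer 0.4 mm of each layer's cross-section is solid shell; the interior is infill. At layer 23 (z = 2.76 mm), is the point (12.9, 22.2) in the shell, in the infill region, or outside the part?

outside

At z = 2.76 mm: the cube is present — its section is the full 25×18 rectangle; the cube at (1.5, 13) (footprint 24×9) is included at this height; the r=3 cylinder at (0, 1.5) gives a regular 32-gon of circumradius 3 (constant along its height); Combining (union): the regions partially overlap (shared area 128.81 mm²), so overlapping operands fuse into one piece — 1 connected region. Overall, the cross-section is a single solid region. The nearest boundary edge runs (1.50, 22.00)→(25.50, 22.00); distance from the point to it = 0.20 mm. The point is not inside any of the regions above, so it lies outside the cross-section (0.20 mm from the nearest boundary).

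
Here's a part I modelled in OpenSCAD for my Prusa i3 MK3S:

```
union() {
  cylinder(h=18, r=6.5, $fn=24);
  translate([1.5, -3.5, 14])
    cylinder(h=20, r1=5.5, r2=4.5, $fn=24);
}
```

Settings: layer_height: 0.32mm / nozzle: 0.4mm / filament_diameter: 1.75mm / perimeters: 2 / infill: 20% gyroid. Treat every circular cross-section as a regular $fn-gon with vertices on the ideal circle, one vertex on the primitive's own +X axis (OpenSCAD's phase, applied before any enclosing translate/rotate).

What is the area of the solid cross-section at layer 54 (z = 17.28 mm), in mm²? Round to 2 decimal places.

156.02 mm²

At z = 17.28 mm: the cylinder: section is a regular 24-gon, circumradius r=6.5 (area = (24/2)·6.500²·sin(360°/24) = 131.22 mm²); the cone at (1.5, -3.5) contributes a regular 24-gon of circumradius 5.336 (interpolated between r1=5.5 and r2=4.5 at t=0.164) (area = (24/2)·5.336²·sin(360°/24) = 88.43 mm²); Merging all regions: the regions partially overlap — summed areas 219.65 mm² minus the doubly-counted overlap 63.63 mm² gives 156.02 mm² — area = 156.02 mm². Overall, the cross-section is a single solid region. Net area = 156.02 mm².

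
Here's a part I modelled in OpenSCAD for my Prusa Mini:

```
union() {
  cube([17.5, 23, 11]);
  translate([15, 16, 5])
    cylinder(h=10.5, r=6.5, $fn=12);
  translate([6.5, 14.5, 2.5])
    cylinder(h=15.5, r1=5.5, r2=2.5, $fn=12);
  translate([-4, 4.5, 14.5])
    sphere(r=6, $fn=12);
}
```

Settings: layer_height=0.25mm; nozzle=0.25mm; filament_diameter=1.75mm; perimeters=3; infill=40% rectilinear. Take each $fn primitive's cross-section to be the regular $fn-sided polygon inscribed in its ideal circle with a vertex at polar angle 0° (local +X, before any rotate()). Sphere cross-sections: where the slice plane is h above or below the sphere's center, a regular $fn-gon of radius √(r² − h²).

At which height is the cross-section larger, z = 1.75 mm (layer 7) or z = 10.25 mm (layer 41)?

layer 41 (z = 10.25 mm)

Layer 7 (z = 1.75): the cube (footprint 17.5×23) is included at this height (area 402.50 mm²); the cylinder at (15, 16) does not reach this height (z outside [5, 15.5]); the cone at (6.5, 14.5) is not intersected at this z (z outside [2.5, 18]); the sphere at (-4, 4.5) does not reach this height (|z−center|=12.750 > r=6); Taking the union: only the 17.5×23 cube is present, so the union is just that shape — area = 402.50 mm². So its area = 402.50 mm². Layer 41 (z = 10.25): the cube (footprint 17.5×23) is included at this height (area 402.50 mm²); the cylinder at (15, 16): section is a regular 12-gon, circumradius r=6.5 (area = (12/2)·6.500²·sin(360°/12) = 126.75 mm²); the cone at (6.5, 14.5): at t=0.500 of its height the radius interpolates to r₁+(r₂−r₁)t = 4.000, giving a regular 12-gon of that circumradius (area = (12/2)·4.000²·sin(360°/12) = 48.00 mm²); the r=6 sphere at (-4, 4.5) contributes a regular 12-gon of circumradius √(6²−4.25²) = 4.235 (area = (12/2)·4.235²·sin(360°/12) = 53.81 mm²); Combining (union): the regions partially overlap — summed areas 631.06 mm² minus the doubly-counted overlap 142.41 mm² gives 488.66 mm² — area = 488.66 mm². So its area = 488.66 mm². Layer 41 is larger (488.66 vs 402.50 mm²).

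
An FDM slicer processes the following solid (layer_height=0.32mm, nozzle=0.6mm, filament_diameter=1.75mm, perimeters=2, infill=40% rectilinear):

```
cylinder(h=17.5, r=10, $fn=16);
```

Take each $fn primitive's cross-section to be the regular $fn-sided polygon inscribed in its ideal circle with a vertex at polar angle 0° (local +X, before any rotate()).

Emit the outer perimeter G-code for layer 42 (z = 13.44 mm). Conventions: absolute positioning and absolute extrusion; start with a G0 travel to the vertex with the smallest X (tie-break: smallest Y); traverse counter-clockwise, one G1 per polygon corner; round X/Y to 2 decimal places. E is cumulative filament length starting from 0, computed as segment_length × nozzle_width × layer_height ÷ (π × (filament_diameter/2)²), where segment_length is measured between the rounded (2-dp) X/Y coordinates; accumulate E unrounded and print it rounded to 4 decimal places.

G0 X-10.00 Y0.00 Z13.44
G1 X-9.24 Y-3.83 E0.3117
G1 X-7.07 Y-7.07 E0.6230
G1 X-3.83 Y-9.24 E0.9342
G1 X0.00 Y-10.00 E1.2459
G1 X3.83 Y-9.24 E1.5576
G1 X7.07 Y-7.07 E1.8689
G1 X9.24 Y-3.83 E2.1802
G1 X10.00 Y0.00 E2.4919
G1 X9.24 Y3.83 E2.8036
G1 X7.07 Y7.07 E3.1148
G1 X3.83 Y9.24 E3.4261
G1 X0.00 Y10.00 E3.7378
G1 X-3.83 Y9.24 E4.0495
G1 X-7.07 Y7.07 E4.3608
G1 X-9.24 Y3.83 E4.6720
G1 X-10.00 Y0.00 E4.9837

At z = 13.44 mm: the r=10 cylinder contributes a regular 16-gon of circumradius 10. The outline is a single polygon with 16 vertices. Extrusion per mm of travel: 0.6 × 0.32 / (π × 0.875²) = 0.079824. Accumulating E over each segment gives final E = 4.9837.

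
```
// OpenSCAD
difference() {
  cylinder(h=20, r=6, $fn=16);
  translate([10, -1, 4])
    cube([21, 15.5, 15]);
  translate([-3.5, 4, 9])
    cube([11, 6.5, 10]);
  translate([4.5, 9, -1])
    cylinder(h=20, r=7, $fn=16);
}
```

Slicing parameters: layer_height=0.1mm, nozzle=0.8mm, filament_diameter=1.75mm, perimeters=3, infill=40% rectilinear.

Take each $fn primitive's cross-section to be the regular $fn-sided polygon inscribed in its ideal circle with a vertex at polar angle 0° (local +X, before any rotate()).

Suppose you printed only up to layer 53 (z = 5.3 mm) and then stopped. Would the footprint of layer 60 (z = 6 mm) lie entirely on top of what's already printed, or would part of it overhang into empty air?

Compare the two slices. At z = 5.3: the r=6 cylinder contributes a regular 16-gon of circumradius 6 (area = (16/2)·6.000²·sin(360°/16) = 110.21 mm²); the cube at (10, -1) is present — its section is the full 21×15.5 rectangle (area 325.50 mm²); the cube at (-3.5, 4) is not intersected at this z (z outside [9, 19]); the r=7 cylinder at (4.5, 9) contributes a regular 16-gon of circumradius 7 (area = (16/2)·7.000²·sin(360°/16) = 150.01 mm²); After the difference (first − rest): starting from the r=6 cylinder (110.21 mm²), the 21×15.5 cube at (10, -1) misses the remaining region (no effect); the r=7 cylinder at (4.5, 9) partially overlaps it — only the 14.99 mm² overlap (of its 150.01 mm²) is removed, clipping the outline — area = 95.23 mm². At z = 6: the r=6 cylinder gives a regular 16-gon of circumradius 6 (constant along its height) (area = (16/2)·6.000²·sin(360°/16) = 110.21 mm²); the cube at (10, -1) is present — its section is the full 21×15.5 rectangle (area 325.50 mm²); the cube at (-3.5, 4) is not intersected at this z (z outside [9, 19]); the r=7 cylinder at (4.5, 9) gives a regular 16-gon of circumradius 7 (constant along its height) (area = (16/2)·7.000²·sin(360°/16) = 150.01 mm²); After the difference (first − rest): starting from the r=6 cylinder (110.21 mm²), the 21×15.5 cube at (10, -1) misses the remaining region (no effect); the r=7 cylinder at (4.5, 9) partially overlaps it — only the 14.99 mm² overlap (of its 150.01 mm²) is removed, clipping the outline — area = 95.23 mm². Checking containment: the cross-section at z = 6 is a subset of the cross-section at z = 5.3.

entirely on top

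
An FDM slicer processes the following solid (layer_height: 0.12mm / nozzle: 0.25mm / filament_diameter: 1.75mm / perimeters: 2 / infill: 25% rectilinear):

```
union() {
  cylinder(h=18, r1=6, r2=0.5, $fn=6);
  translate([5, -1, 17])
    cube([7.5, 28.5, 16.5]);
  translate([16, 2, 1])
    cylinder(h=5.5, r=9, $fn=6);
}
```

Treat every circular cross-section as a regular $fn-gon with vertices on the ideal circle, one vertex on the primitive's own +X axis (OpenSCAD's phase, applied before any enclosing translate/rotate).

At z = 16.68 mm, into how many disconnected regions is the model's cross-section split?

1

At z = 16.68 mm: the cone contributes a regular 6-gon of circumradius 0.903 (interpolated between r1=6 and r2=0.5 at t=0.927); the cube at (5, -1) is absent (z outside [17, 33.5]); the cylinder at (16, 2) is not intersected at this z (z outside [1, 6.5]); Merging all regions: only the cone is present, so the union is just that shape — 1 connected region. The result has 1 disconnected region.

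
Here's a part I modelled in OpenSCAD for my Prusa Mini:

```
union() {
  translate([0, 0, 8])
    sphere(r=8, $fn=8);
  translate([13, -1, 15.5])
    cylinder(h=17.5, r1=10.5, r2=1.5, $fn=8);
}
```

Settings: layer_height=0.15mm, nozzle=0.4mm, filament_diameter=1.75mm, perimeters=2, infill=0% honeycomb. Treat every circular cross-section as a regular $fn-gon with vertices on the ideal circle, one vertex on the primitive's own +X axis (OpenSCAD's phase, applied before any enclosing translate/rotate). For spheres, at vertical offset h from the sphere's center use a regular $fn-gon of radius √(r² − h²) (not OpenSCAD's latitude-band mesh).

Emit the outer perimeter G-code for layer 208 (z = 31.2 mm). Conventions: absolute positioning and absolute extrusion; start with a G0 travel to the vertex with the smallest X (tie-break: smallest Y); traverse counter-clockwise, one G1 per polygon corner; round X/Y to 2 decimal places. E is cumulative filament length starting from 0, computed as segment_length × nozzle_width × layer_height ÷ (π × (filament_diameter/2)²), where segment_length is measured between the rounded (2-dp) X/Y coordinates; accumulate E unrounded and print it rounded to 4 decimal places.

G0 X10.57 Y-1.00 Z31.20
G1 X11.28 Y-2.72 E0.0464
G1 X13.00 Y-3.43 E0.0928
G1 X14.72 Y-2.72 E0.1393
G1 X15.43 Y-1.00 E0.1857
G1 X14.72 Y0.72 E0.2321
G1 X13.00 Y1.43 E0.2785
G1 X11.28 Y0.72 E0.3249
G1 X10.57 Y-1.00 E0.3713

At z = 31.2 mm: the sphere does not reach this height (|z−center|=23.200 > r=8); the cone at (13, -1) contributes a regular 8-gon of circumradius 2.426 (interpolated between r1=10.5 and r2=1.5 at t=0.897); Merging all regions: only the cone at (13, -1) is present, so the union is just that shape — 1 connected region. The outline is a single polygon with 8 vertices. Extrusion per mm of travel: 0.4 × 0.15 / (π × 0.875²) = 0.024945. Accumulating E over each segment gives final E = 0.3713.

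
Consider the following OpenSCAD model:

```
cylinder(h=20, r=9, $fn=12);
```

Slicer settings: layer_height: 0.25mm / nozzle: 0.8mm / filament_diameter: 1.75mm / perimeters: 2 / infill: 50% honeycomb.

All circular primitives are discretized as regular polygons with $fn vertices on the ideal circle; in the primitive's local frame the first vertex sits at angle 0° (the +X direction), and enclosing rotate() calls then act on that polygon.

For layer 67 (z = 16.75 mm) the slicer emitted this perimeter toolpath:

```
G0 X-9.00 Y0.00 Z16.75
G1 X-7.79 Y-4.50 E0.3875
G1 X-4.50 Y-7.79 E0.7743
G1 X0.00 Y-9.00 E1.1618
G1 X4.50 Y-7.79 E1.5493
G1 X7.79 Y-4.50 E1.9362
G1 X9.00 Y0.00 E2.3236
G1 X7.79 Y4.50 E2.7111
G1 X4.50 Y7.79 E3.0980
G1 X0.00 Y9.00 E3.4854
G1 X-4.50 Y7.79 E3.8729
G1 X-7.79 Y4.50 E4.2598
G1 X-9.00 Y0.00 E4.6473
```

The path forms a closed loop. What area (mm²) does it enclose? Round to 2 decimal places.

242.87 mm²

Apply the shoelace formula to the sequence of (X, Y) vertices; enclosed area = 242.87 mm².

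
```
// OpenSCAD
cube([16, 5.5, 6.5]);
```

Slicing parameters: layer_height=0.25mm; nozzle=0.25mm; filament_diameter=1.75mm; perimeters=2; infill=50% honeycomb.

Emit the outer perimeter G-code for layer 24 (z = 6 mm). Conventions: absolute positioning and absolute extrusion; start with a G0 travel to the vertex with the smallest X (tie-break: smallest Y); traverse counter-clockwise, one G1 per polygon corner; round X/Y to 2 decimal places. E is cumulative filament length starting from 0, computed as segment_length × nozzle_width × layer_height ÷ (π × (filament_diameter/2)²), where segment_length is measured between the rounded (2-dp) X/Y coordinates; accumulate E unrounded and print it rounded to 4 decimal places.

At z = 6 mm: the 16×5.5 cube contributes its full rectangle. The outline is a single polygon with 4 vertices. Extrusion per mm of travel: 0.25 × 0.25 / (π × 0.875²) = 0.025984. Accumulating E over each segment gives final E = 1.1173.

G0 X0.00 Y0.00 Z6.00
G1 X16.00 Y0.00 E0.4158
G1 X16.00 Y5.50 E0.5587
G1 X0.00 Y5.50 E0.9744
G1 X0.00 Y0.00 E1.1173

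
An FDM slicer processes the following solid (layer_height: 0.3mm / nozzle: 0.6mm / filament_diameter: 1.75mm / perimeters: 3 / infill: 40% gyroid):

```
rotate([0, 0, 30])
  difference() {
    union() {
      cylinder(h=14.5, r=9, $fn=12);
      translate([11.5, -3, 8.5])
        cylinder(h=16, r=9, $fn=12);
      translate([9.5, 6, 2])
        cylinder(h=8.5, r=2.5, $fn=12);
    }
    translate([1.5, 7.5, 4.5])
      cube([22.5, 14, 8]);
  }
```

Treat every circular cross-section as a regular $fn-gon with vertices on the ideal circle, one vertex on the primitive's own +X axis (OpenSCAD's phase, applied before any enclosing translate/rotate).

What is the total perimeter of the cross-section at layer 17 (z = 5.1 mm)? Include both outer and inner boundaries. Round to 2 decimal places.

At z = 5.1 mm: the r=9 cylinder gives a regular 12-gon of circumradius 9 (constant along its height) (perimeter = 2·12·9.000·sin(180°/12) = 55.90 mm); the cylinder at (11.5, -3) does not reach this height (z outside [8.5, 24.5]); the r=2.5 cylinder at (9.5, 6) gives a regular 12-gon of circumradius 2.5 (constant along its height) (perimeter = 2·12·2.500·sin(180°/12) = 15.53 mm); Combining (union): the regions partially overlap (shared area 0.11 mm²), so the edge portions inside another operand are dropped and the merged outline is re-measured after clipping — boundary = 69.33 mm; the cube at (1.5, 7.5) (footprint 22.5×14) is included at this height (perimeter 73.00 mm); Subtracting the remaining from the first: starting from that combined region, the 22.5×14 cube at (1.5, 7.5) partially overlaps it — only the 4.66 mm² overlap (of its 315.00 mm²) is removed, clipping the outline — boundary = 69.56 mm; (whole slice rotated 30° about Z — lengths, areas and connectivity unchanged). Overall, the cross-section is a single solid region. Total boundary length (outer) = 69.56 mm.

69.56 mm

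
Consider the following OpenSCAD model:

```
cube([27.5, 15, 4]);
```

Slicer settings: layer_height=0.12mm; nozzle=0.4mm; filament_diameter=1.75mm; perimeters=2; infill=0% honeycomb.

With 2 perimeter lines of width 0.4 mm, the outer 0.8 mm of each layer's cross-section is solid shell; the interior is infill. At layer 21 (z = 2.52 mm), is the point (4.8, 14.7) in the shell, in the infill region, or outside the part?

At z = 2.52 mm: the cube (footprint 27.5×15) is included at this height. Overall, the cross-section is a single solid region. The nearest boundary edge runs (27.50, 15.00)→(0.00, 15.00); distance from the point to it = 0.30 mm. The point is inside the cross-section, 0.30 mm from the nearest boundary — within the 0.8 mm shell band (2 × 0.4).

shell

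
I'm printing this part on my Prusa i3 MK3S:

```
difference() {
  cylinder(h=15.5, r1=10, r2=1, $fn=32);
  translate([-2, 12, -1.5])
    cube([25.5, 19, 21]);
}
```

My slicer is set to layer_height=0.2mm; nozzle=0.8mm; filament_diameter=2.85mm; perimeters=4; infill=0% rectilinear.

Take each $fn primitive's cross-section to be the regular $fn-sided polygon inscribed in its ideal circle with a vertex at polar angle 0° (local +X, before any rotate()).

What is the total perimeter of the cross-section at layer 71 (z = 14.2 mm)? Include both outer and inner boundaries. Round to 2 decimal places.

11.01 mm

At z = 14.2 mm: the cone contributes a regular 32-gon of circumradius 1.755 (interpolated between r1=10 and r2=1 at t=0.916) (perimeter = 2·32·1.755·sin(180°/32) = 11.01 mm); the 25.5×19 cube at (-2, 12) contributes its full rectangle (perimeter 89.00 mm); Taking the first minus the rest: starting from the cone, the 25.5×19 cube at (-2, 12) misses the remaining region (no effect) — boundary = 11.01 mm. Overall, the cross-section is a single solid region. Total boundary length (outer) = 11.01 mm.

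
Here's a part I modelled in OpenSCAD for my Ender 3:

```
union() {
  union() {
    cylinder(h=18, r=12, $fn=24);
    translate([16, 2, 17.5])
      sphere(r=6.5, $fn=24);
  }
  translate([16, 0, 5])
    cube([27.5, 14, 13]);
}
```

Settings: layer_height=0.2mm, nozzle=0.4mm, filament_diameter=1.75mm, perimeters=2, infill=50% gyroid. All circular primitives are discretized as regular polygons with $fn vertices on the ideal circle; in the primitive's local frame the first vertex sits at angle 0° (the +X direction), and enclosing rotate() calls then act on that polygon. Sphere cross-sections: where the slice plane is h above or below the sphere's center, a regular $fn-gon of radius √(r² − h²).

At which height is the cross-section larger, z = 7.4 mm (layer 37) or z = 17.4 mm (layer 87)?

layer 87 (z = 17.4 mm)

Layer 37 (z = 7.4): the cylinder: section is a regular 24-gon, circumradius r=12 (area = (24/2)·12.000²·sin(360°/24) = 447.24 mm²); the sphere at (16, 2) is not intersected at this z (|z−center|=10.100 > r=6.5); Combining (union): only the r=12 cylinder is present, so the union is just that shape — area = 447.24 mm²; the cube at (16, 0) is present — its section is the full 27.5×14 rectangle (area 385.00 mm²); Merging all regions: the 2 present regions are separate (no shared area or edge), so areas and boundary lengths simply add and each stays a separate island — area = 832.24 mm². So its area = 832.24 mm². Layer 87 (z = 17.4): the r=12 cylinder contributes a regular 24-gon of circumradius 12 (area = (24/2)·12.000²·sin(360°/24) = 447.24 mm²); the sphere at (16, 2): section is a regular 24-gon, circumradius = √(r²−h²) = √(6.5²−0.1²) = 6.499 (area = (24/2)·6.499²·sin(360°/24) = 131.19 mm²); Combining (union): the regions partially overlap — summed areas 578.43 mm² minus the doubly-counted overlap 12.82 mm² gives 565.61 mm² — area = 565.61 mm²; the cube at (16, 0) is present — its section is the full 27.5×14 rectangle (area 385.00 mm²); Taking the union: the regions partially overlap — summed areas 950.61 mm² minus the doubly-counted overlap 45.52 mm² gives 905.09 mm² — area = 905.09 mm². So its area = 905.09 mm². Layer 87 is larger (905.09 vs 832.24 mm²).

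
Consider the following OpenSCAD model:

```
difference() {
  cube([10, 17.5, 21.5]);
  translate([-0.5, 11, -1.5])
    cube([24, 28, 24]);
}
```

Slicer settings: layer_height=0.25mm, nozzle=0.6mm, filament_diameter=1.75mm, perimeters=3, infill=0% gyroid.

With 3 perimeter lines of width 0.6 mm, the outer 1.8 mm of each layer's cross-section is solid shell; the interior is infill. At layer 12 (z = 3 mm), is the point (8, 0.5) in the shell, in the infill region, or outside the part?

shell

At z = 3 mm: the cube is present — its section is the full 10×17.5 rectangle; the cube at (-0.5, 11) (footprint 24×28) is included at this height; Taking the first minus the rest: starting from the 10×17.5 cube, the 24×28 cube at (-0.5, 11) partially overlaps it — only the 65.00 mm² overlap (of its 672.00 mm²) is removed, clipping the outline — 1 connected region. Overall, the cross-section is a single solid region. The nearest boundary edge runs (10.00, 0.00)→(0.00, 0.00); distance from the point to it = 0.50 mm. The point is inside the cross-section, 0.50 mm from the nearest boundary — within the 1.8 mm shell band (3 × 0.6).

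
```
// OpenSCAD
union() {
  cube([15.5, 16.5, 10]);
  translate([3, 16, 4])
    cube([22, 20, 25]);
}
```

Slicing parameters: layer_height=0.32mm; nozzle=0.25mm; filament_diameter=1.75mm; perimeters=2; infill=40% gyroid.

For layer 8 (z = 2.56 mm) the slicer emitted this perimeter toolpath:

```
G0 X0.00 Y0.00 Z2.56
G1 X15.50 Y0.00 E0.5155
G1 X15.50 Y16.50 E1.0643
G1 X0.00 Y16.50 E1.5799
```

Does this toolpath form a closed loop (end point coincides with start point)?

Start point (G0): (0.00, 0.00). End point (last G1): the path does not return to the start — open.

no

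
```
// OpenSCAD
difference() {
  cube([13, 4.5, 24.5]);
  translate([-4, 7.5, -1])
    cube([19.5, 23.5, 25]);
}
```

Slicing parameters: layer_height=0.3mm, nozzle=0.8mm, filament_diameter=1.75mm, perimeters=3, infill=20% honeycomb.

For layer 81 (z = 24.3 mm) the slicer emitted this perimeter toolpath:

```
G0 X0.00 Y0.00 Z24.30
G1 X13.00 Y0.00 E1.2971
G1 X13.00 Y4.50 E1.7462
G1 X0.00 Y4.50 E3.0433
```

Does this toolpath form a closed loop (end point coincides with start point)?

no

Start point (G0): (0.00, 0.00). End point (last G1): the path does not return to the start — open.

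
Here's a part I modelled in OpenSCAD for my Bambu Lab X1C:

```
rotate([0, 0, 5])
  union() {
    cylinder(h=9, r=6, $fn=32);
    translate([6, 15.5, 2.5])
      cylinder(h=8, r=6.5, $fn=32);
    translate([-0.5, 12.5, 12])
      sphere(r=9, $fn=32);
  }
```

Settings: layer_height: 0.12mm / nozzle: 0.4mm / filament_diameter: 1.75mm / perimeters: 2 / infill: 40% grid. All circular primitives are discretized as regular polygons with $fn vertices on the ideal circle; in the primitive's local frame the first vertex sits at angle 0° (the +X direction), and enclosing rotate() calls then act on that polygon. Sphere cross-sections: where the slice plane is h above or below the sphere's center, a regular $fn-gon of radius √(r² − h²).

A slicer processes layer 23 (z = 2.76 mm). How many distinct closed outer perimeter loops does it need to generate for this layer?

2

At z = 2.76 mm: the cylinder: section is a regular 32-gon, circumradius r=6; the cylinder at (6, 15.5): section is a regular 32-gon, circumradius r=6.5; the sphere at (-0.5, 12.5) does not reach this height (|z−center|=9.240 > r=9); Merging all regions: the 2 present regions are separate (no shared area or edge), so areas and boundary lengths simply add and each stays a separate island — 2 connected regions; (whole slice rotated 5° about Z — lengths, areas and connectivity unchanged). The result has 2 disconnected regions.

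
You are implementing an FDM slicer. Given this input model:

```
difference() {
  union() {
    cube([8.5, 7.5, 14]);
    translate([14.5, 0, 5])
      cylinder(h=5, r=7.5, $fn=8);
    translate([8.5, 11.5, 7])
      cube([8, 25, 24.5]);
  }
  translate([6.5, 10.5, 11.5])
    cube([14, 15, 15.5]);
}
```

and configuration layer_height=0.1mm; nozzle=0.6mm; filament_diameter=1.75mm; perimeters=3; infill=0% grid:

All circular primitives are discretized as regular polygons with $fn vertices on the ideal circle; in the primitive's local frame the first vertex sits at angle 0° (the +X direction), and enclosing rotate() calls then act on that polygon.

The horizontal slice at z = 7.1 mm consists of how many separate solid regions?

2

At z = 7.1 mm: the cube (footprint 8.5×7.5) is included at this height; the r=7.5 cylinder at (14.5, 0) contributes a regular 8-gon of circumradius 7.5; the 8×25 cube at (8.5, 11.5) contributes its full rectangle; Merging all regions: the regions partially overlap (shared area 2.72 mm²), so overlapping operands fuse into one piece — 2 connected regions; the cube at (6.5, 10.5) does not reach this height (z outside [11.5, 27]); Subtracting the remaining from the first: none of the subtracted shapes is present at this height, so the result so far is unchanged — 2 connected regions. The result has 2 disconnected regions.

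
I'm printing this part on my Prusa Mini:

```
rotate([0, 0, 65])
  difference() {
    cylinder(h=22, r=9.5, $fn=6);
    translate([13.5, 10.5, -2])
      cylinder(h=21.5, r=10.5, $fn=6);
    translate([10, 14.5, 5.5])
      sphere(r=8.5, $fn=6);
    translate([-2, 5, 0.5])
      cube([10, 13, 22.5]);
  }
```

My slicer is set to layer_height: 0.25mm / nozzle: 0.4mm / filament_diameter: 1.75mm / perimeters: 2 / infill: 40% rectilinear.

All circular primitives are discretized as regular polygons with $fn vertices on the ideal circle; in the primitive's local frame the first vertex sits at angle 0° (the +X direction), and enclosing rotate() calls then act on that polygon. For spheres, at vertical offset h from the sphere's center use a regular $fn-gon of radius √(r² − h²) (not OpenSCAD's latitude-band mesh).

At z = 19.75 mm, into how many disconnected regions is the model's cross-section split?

At z = 19.75 mm: the r=9.5 cylinder gives a regular 6-gon of circumradius 9.5 (constant along its height); the cylinder at (13.5, 10.5) is absent (z outside [-2, 19.5]); the sphere at (10, 14.5) is absent (|z−center|=14.250 > r=8.5); the cube at (-2, 5) (footprint 10×13) is included at this height; After the difference (first − rest): starting from the r=9.5 cylinder, the 10×13 cube at (-2, 5) partially overlaps it — only the 24.79 mm² overlap (of its 130.00 mm²) is removed, clipping the outline — 1 connected region; (rotated 65° about Z; rotation is an isometry so areas/perimeters/island counts are preserved). The result has 1 disconnected region.

1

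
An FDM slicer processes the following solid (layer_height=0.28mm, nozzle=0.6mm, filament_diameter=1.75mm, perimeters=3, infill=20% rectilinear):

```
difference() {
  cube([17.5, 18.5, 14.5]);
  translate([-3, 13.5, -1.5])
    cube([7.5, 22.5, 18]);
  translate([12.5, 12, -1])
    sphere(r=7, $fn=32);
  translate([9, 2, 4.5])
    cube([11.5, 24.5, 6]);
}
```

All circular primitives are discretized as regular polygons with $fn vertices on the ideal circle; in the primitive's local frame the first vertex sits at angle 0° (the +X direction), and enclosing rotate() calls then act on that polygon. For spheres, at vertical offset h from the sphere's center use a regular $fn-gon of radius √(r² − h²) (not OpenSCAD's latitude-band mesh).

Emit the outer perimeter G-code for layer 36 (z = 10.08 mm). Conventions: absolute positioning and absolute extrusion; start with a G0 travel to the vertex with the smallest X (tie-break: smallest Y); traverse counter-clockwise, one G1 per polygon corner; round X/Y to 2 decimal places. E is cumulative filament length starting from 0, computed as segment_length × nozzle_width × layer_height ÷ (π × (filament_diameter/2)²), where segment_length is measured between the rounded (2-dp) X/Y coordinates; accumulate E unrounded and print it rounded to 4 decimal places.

G0 X0.00 Y0.00 Z10.08
G1 X17.50 Y0.00 E1.2223
G1 X17.50 Y2.00 E1.3620
G1 X9.00 Y2.00 E1.9557
G1 X9.00 Y18.50 E3.1082
G1 X4.50 Y18.50 E3.4225
G1 X4.50 Y13.50 E3.7717
G1 X0.00 Y13.50 E4.0860
G1 X0.00 Y0.00 E5.0289

At z = 10.08 mm: the 17.5×18.5 cube contributes its full rectangle; the cube at (-3, 13.5) (footprint 7.5×22.5) is included at this height; the sphere at (12.5, 12) is absent (|z−center|=11.080 > r=7); the cube at (9, 2) (footprint 11.5×24.5) is included at this height; Subtracting the remaining from the first: starting from the 17.5×18.5 cube, the 7.5×22.5 cube at (-3, 13.5) partially overlaps it — only the 22.50 mm² overlap (of its 168.75 mm²) is removed, clipping the outline; the 11.5×24.5 cube at (9, 2) partially overlaps it — only the 140.25 mm² overlap (of its 281.75 mm²) is removed, clipping the outline — 1 connected region. The outline is a single polygon with 8 vertices. Extrusion per mm of travel: 0.6 × 0.28 / (π × 0.875²) = 0.069846. Accumulating E over each segment gives final E = 5.0289.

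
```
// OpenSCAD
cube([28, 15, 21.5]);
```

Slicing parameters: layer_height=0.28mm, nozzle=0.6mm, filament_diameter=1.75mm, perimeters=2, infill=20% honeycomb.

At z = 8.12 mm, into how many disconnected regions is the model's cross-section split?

1

At z = 8.12 mm: the cube is present — its section is the full 28×15 rectangle. The result has 1 disconnected region.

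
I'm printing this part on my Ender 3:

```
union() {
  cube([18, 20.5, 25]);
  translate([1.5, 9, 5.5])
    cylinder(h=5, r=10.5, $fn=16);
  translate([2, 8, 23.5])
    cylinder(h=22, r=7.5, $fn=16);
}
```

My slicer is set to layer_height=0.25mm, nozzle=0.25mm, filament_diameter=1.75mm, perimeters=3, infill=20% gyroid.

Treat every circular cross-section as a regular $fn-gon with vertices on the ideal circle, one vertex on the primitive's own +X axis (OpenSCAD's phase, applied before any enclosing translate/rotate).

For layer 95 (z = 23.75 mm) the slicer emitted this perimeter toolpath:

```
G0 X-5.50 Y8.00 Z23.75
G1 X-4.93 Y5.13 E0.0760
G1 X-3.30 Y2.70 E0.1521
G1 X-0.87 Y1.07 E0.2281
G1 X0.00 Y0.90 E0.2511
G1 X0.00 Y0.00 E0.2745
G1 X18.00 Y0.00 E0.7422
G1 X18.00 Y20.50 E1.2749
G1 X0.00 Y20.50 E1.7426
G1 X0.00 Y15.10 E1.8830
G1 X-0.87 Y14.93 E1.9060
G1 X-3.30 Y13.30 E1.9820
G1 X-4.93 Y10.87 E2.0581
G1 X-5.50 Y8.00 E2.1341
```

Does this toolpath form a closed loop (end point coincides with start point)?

Start point (G0): (-5.50, 8.00). End point (last G1): the path returns to the start — closed.

yes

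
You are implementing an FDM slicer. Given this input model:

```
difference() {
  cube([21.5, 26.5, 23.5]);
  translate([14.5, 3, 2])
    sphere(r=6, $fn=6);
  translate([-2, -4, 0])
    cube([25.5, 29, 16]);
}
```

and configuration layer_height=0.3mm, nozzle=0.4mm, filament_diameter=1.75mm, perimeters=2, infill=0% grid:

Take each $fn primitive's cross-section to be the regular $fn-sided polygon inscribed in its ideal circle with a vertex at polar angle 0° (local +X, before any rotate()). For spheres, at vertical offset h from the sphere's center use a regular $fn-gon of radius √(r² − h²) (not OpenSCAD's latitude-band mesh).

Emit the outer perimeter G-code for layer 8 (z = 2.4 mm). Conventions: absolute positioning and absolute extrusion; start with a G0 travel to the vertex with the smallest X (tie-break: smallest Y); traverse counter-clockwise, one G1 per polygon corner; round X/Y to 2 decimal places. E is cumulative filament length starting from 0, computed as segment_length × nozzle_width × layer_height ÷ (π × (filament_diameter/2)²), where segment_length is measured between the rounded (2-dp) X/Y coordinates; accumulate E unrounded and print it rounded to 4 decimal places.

At z = 2.4 mm: the cube is present — its section is the full 21.5×26.5 rectangle; the r=6 sphere at (14.5, 3) contributes a regular 6-gon of circumradius √(6²−0.4²) = 5.987; the 25.5×29 cube at (-2, -4) contributes its full rectangle; Taking the first minus the rest: starting from the 21.5×26.5 cube, the r=6 sphere at (14.5, 3) partially overlaps it — only the 77.28 mm² overlap (of its 93.12 mm²) is removed, clipping the outline; the 25.5×29 cube at (-2, -4) partially overlaps it — only the 460.22 mm² overlap (of its 739.50 mm²) is removed, clipping the outline — 1 connected region. The outline is a single polygon with 4 vertices. Extrusion per mm of travel: 0.4 × 0.3 / (π × 0.875²) = 0.049890. Accumulating E over each segment gives final E = 2.2949.

G0 X0.00 Y25.00 Z2.40
G1 X21.50 Y25.00 E1.0726
G1 X21.50 Y26.50 E1.1475
G1 X0.00 Y26.50 E2.2201
G1 X0.00 Y25.00 E2.2949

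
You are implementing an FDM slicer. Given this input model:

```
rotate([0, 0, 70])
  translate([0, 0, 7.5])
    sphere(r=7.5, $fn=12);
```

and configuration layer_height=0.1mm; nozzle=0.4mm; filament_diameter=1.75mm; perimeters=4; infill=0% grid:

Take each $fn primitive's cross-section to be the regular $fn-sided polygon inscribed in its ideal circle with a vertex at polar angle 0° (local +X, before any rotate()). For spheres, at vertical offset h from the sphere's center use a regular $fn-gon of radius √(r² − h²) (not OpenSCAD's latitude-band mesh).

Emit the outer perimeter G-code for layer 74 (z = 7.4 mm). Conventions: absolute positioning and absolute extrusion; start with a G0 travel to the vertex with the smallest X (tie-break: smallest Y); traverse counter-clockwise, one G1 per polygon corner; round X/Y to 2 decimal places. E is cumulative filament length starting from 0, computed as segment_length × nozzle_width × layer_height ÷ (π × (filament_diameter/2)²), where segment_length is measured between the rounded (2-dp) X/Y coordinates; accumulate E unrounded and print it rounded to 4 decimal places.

At z = 7.4 mm: the sphere: section is a regular 12-gon, circumradius = √(r²−h²) = √(7.5²−0.1²) = 7.499; (rotated 70° about Z; rotation is an isometry so areas/perimeters/island counts are preserved). The outline is a single polygon with 12 vertices. Extrusion per mm of travel: 0.4 × 0.1 / (π × 0.875²) = 0.016630. Accumulating E over each segment gives final E = 0.7747.

G0 X-7.39 Y-1.30 Z7.40
G1 X-5.74 Y-4.82 E0.0646
G1 X-2.56 Y-7.05 E0.1292
G1 X1.30 Y-7.39 E0.1937
G1 X4.82 Y-5.74 E0.2583
G1 X7.05 Y-2.56 E0.3229
G1 X7.39 Y1.30 E0.3874
G1 X5.74 Y4.82 E0.4520
G1 X2.56 Y7.05 E0.5166
G1 X-1.30 Y7.39 E0.5810
G1 X-4.82 Y5.74 E0.6457
G1 X-7.05 Y2.56 E0.7103
G1 X-7.39 Y-1.30 E0.7747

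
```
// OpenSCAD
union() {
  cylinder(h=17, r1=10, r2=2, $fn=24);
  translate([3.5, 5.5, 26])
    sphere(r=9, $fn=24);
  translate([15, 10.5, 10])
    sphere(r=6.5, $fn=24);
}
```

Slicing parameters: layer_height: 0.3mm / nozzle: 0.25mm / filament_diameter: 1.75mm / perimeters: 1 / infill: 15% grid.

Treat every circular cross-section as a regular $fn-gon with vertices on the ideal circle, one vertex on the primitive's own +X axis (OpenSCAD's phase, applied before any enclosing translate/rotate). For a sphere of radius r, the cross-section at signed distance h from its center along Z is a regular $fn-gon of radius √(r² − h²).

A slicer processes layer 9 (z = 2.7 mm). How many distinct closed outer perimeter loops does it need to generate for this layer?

At z = 2.7 mm: the cone: at t=0.159 of its height the radius interpolates to r₁+(r₂−r₁)t = 8.729, giving a regular 24-gon of that circumradius; the sphere at (3.5, 5.5) is absent (|z−center|=23.300 > r=9); the sphere at (15, 10.5) does not reach this height (|z−center|=7.300 > r=6.5); Combining (union): only the cone is present, so the union is just that shape — 1 connected region. The result has 1 disconnected region.

1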